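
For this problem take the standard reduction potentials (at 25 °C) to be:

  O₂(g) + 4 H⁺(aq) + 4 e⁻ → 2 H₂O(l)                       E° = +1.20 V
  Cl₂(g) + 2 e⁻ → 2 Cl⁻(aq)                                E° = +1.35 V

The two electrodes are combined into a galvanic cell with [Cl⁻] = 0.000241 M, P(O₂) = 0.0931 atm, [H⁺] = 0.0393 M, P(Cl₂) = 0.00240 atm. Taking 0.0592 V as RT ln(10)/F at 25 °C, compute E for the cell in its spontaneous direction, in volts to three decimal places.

Cl₂/Cl⁻ is the cathode (higher E°), O₂/H₂O the anode: E°cell = +1.35 − (+1.20) = +0.15 V, n = 4.
Overall: 2 Cl₂(g) + 2 H₂O(l) → 4 Cl⁻(aq) + O₂(g) + 4 H⁺(aq)
Q = [Cl⁻]^4·P(O₂)·[H⁺]^4 / (P(Cl₂)^2); log Q = -15.886.
E = E° − (0.0592/n) log Q = +0.15 − (0.0592/4)(-15.886) = +0.385 V.

+0.385 V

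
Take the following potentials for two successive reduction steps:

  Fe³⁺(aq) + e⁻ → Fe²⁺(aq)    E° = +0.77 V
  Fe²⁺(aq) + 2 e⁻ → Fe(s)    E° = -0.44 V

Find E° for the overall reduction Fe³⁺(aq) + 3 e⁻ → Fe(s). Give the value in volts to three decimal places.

Since ΔG° = −nFE° is additive over sequential reductions, n₃E°₃ = n₁E°₁ + n₂E°₂.
E°₃ = (1×+0.77 + 2×-0.44) / 3 = (-0.110) / 3 = -0.037 V.
E° values themselves are not directly additive — weighting by electron count is essential.

-0.037 V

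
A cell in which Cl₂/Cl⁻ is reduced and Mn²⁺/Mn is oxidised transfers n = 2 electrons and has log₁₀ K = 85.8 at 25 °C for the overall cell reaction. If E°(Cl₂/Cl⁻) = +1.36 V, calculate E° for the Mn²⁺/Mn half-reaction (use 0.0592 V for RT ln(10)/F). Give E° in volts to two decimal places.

-1.18 V

E°cell = (0.0592/n)·log K = (0.0592/2)(85.8) = +2.540 V.
Since Cl₂/Cl⁻ is the cathode and Mn²⁺/Mn the anode, E°cell = E°(Cl₂/Cl⁻) − E°(Mn²⁺/Mn).
So E°(Mn²⁺/Mn) = E°(Cl₂/Cl⁻) − E°cell = (+1.36) − (+2.540) = -1.18 V.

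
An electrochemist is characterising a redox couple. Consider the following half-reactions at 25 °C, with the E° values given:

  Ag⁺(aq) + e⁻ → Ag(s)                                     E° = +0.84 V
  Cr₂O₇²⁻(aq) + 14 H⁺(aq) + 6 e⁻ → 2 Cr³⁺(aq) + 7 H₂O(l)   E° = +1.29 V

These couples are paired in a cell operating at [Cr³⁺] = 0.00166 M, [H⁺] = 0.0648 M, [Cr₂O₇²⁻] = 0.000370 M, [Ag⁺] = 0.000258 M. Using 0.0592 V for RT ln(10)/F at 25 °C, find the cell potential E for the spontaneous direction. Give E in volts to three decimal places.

Cr₂O₇²⁻/Cr³⁺ is the cathode (higher E°), Ag⁺/Ag the anode: E°cell = +1.29 − (+0.84) = +0.45 V, n = 6.
Overall: Cr₂O₇²⁻(aq) + 14 H⁺(aq) + 6 Ag(s) → 2 Cr³⁺(aq) + 7 H₂O(l) + 6 Ag⁺(aq)
Q = [Cr³⁺]^2·[Ag⁺]^6 / ([Cr₂O₇²⁻]·[H⁺]^14); log Q = -7.020.
E = E° − (0.0592/n) log Q = +0.45 − (0.0592/6)(-7.020) = +0.519 V.

+0.519 V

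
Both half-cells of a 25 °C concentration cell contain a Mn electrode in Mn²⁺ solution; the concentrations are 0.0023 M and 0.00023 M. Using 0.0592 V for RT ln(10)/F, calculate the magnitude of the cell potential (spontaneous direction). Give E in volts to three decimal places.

+0.030 V

For a concentration cell E°cell = 0. The 0.0023 M side is the cathode (reduction is favoured where [Mn²⁺] is higher).
With n = 2, E = −(0.0592/2) log([Mn²⁺]ₐₙ/[Mn²⁺]꜀ₐₜ) = −(0.0592/2) log(0.00023/0.0023) = −(0.0592/2)(-1.000) = +0.030 V.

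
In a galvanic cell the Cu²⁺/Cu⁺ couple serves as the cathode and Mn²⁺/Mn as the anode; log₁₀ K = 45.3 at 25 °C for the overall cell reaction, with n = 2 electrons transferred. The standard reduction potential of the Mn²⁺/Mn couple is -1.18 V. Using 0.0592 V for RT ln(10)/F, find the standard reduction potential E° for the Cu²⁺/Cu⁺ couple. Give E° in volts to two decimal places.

E°cell = (0.0592/n)·log K = (0.0592/2)(45.3) = +1.341 V.
Since Cu²⁺/Cu⁺ is the cathode and Mn²⁺/Mn the anode, E°cell = E°(Cu²⁺/Cu⁺) − E°(Mn²⁺/Mn).
So E°(Cu²⁺/Cu⁺) = E°cell + E°(Mn²⁺/Mn) = +1.341 + (-1.18) = +0.16 V.

+0.16 V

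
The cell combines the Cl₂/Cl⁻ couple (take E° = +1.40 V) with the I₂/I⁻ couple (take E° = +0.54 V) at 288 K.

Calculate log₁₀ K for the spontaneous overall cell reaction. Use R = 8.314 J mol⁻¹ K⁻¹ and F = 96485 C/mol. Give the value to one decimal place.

30.1

Cathode: Cl₂/Cl⁻; anode: I₂/I⁻. E°cell = (+1.40) − (+0.54) = +0.86 V, with n = 2.
ΔG° = −nFE° = −RT ln K, so ln K = nFE°/(RT) = (2)(96485)(+0.86) / ((8.314)(288)) = 69.308.
log₁₀ K = 69.308 / ln 10 = 30.1.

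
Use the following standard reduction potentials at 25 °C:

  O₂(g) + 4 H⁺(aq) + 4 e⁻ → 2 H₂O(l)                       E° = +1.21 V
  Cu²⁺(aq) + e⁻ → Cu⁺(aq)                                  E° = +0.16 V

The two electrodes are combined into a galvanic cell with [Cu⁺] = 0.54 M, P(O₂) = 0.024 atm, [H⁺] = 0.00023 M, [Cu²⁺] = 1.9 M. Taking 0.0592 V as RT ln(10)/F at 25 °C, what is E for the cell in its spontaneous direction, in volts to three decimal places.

+0.778 V

O₂/H₂O is the cathode (higher E°), Cu²⁺/Cu⁺ the anode: E°cell = +1.21 − (+0.16) = +1.05 V, n = 4.
Overall: O₂(g) + 4 H⁺(aq) + 4 Cu⁺(aq) → 2 H₂O(l) + 4 Cu²⁺(aq)
Q = [Cu²⁺]^4 / (P(O₂)·[H⁺]^4·[Cu⁺]^4); log Q = 18.358.
E = E° − (0.0592/n) log Q = +1.05 − (0.0592/4)(18.358) = +0.778 V.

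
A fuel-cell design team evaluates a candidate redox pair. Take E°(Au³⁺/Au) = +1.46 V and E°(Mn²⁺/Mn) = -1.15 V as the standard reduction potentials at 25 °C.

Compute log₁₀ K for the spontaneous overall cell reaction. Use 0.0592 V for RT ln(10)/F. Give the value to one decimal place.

Cathode: Au³⁺/Au; anode: Mn²⁺/Mn. E°cell = +2.61 V, n = 6.
log K = nE°cell / 0.0592 = (6)(+2.61) / 0.0592 = 264.5.

264.5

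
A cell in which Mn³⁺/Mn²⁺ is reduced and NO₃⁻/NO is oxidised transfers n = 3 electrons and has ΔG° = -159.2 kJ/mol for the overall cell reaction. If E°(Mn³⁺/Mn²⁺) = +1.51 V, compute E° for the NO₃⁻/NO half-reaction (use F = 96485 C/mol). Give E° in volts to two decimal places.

E°cell = −ΔG°/(nF) = −(-159.2×10³)/((3)(96485)) = +0.550 V.
Since Mn³⁺/Mn²⁺ is the cathode and NO₃⁻/NO the anode, E°cell = E°(Mn³⁺/Mn²⁺) − E°(NO₃⁻/NO).
So E°(NO₃⁻/NO) = E°(Mn³⁺/Mn²⁺) − E°cell = (+1.51) − (+0.550) = +0.96 V.

+0.96 V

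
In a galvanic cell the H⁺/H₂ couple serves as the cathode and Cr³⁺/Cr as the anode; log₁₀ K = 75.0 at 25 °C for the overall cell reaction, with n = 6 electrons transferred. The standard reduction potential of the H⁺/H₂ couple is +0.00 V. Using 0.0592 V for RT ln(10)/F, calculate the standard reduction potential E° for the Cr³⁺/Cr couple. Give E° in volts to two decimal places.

E°cell = (0.0592/n)·log K = (0.0592/6)(75.0) = +0.740 V.
Since H⁺/H₂ is the cathode and Cr³⁺/Cr the anode, E°cell = E°(H⁺/H₂) − E°(Cr³⁺/Cr).
So E°(Cr³⁺/Cr) = E°(H⁺/H₂) − E°cell = (+0.00) − (+0.740) = -0.74 V.

-0.74 V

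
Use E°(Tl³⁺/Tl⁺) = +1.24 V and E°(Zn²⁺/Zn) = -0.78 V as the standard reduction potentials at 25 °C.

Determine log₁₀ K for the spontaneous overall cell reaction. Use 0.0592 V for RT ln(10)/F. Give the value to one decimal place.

68.2

Cathode: Tl³⁺/Tl⁺; anode: Zn²⁺/Zn. E°cell = +2.02 V, n = 2.
log K = nE°cell / 0.0592 = (2)(+2.02) / 0.0592 = 68.2.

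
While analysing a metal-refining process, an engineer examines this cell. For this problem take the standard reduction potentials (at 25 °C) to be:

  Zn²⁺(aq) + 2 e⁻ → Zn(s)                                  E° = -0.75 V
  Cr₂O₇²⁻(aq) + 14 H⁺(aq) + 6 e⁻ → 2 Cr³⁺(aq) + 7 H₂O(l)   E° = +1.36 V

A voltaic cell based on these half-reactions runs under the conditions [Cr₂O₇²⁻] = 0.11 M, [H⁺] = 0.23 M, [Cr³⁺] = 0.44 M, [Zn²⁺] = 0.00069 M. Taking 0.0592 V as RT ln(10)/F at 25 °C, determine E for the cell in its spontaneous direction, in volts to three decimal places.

+2.113 V

Cr₂O₇²⁻/Cr³⁺ is the cathode (higher E°), Zn²⁺/Zn the anode: E°cell = +1.36 − (-0.75) = +2.11 V, n = 6.
Overall: Cr₂O₇²⁻(aq) + 14 H⁺(aq) + 3 Zn(s) → 2 Cr³⁺(aq) + 7 H₂O(l) + 3 Zn²⁺(aq)
Q = [Cr³⁺]^2·[Zn²⁺]^3 / ([Cr₂O₇²⁻]·[H⁺]^14); log Q = -0.302.
E = E° − (0.0592/n) log Q = +2.11 − (0.0592/6)(-0.302) = +2.113 V.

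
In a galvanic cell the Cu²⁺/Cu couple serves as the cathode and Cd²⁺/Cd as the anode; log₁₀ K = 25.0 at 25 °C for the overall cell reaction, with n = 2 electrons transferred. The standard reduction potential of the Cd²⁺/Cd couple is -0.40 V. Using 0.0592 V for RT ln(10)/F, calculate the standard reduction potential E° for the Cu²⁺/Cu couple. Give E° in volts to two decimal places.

+0.34 V

E°cell = (0.0592/n)·log K = (0.0592/2)(25.0) = +0.740 V.
Since Cu²⁺/Cu is the cathode and Cd²⁺/Cd the anode, E°cell = E°(Cu²⁺/Cu) − E°(Cd²⁺/Cd).
So E°(Cu²⁺/Cu) = E°cell + E°(Cd²⁺/Cd) = +0.740 + (-0.40) = +0.34 V.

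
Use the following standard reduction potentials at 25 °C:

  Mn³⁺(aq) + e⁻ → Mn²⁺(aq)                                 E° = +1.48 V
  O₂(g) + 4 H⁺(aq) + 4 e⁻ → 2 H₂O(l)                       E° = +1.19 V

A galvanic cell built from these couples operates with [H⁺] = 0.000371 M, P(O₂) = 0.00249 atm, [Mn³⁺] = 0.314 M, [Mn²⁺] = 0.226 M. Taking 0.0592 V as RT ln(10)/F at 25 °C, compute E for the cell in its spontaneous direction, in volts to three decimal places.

Mn³⁺/Mn²⁺ is the cathode (higher E°), O₂/H₂O the anode: E°cell = +1.48 − (+1.19) = +0.29 V, n = 4.
Overall: 4 Mn³⁺(aq) + 2 H₂O(l) → 4 Mn²⁺(aq) + O₂(g) + 4 H⁺(aq)
Q = [Mn²⁺]^4·P(O₂)·[H⁺]^4 / ([Mn³⁺]^4); log Q = -16.898.
E = E° − (0.0592/n) log Q = +0.29 − (0.0592/4)(-16.898) = +0.540 V.

+0.540 V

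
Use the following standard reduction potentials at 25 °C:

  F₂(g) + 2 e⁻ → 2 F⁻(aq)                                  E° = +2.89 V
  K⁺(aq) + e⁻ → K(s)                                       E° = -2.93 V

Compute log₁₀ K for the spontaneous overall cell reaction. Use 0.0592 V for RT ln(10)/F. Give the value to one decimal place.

196.6

Cathode: F₂/F⁻; anode: K⁺/K. E°cell = +5.82 V, n = 2.
log K = nE°cell / 0.0592 = (2)(+5.82) / 0.0592 = 196.6.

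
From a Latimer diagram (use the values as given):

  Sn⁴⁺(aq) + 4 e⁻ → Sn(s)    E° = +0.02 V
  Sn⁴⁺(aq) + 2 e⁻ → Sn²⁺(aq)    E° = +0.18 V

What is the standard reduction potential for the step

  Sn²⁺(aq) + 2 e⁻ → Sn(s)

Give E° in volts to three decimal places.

Sequential free energies add, so n₃E°₃ = n₁E°₁ + n₂E°₂.
With n₃ = 4, and the known step contributing 2×(+0.18) V, the unknown satisfies 2·E° = 4×(+0.02) − 2×(+0.18) = -0.280.
E° = -0.280 / 2 = -0.140 V.

-0.140 V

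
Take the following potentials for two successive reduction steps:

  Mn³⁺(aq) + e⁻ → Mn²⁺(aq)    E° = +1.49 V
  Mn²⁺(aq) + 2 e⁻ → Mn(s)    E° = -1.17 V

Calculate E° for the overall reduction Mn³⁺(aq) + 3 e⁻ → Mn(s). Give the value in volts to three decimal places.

-0.283 V

Adding the free-energy changes (−nFE°) of the two steps gives −n₃FE°₃ = −n₁FE°₁ − n₂FE°₂.
E°₃ = (1×+1.49 + 2×-1.17) / 3 = (-0.850) / 3 = -0.283 V.
E° values themselves are not directly additive — weighting by electron count is essential.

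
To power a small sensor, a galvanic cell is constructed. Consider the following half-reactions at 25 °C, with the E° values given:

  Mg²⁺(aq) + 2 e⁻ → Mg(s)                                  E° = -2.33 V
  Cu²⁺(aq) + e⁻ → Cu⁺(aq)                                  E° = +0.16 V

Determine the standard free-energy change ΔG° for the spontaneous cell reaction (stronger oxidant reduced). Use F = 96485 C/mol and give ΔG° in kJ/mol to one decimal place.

-480.5 kJ/mol

Cu²⁺/Cu⁺ (E° = +0.16 V) is the cathode; Mg²⁺/Mg (E° = -2.33 V) is the anode, so E°cell = +2.49 V.
Balancing electrons gives n = 2 (lcm of 1 and 2).
ΔG° = −nFE° = −(2)(96485)(+2.49) = -480,495 J = -480.5 kJ/mol.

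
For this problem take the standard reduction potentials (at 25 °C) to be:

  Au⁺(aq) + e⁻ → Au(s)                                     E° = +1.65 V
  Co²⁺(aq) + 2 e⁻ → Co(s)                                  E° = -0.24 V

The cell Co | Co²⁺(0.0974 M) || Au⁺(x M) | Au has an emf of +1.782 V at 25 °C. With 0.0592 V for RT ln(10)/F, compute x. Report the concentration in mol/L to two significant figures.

Au⁺/Au is the cathode, Co²⁺/Co the anode: E°cell = +1.89 V, n = 2.
Overall reaction: 2 Au⁺(aq) + Co(s) → 2 Au(s) + Co²⁺(aq); Q = [Co²⁺]^1/[Au⁺]^2.
From E = E° − (0.0592/n) log Q: log Q = (E° − E)·n/0.0592 = (+1.89 − (+1.782))·2/0.0592 = 3.6486.
So 2·log[Au⁺] = 1·log(0.0974) − log Q = -1.0114 − (3.6486) = -4.6600; log[Au⁺] = -4.6600 / 2 = -2.3300; [Au⁺] = 10^(-2.3300) ≈ 0.0047 M.

0.0047 M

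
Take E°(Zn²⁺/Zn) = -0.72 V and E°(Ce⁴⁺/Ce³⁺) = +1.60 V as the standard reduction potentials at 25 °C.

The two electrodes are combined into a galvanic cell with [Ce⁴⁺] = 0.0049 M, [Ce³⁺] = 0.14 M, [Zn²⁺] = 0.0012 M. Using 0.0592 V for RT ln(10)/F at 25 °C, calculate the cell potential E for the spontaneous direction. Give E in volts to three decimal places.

+2.320 V

Ce⁴⁺/Ce³⁺ is the cathode (higher E°), Zn²⁺/Zn the anode: E°cell = +1.60 − (-0.72) = +2.32 V, n = 2.
Overall: 2 Ce⁴⁺(aq) + Zn(s) → 2 Ce³⁺(aq) + Zn²⁺(aq)
Q = [Ce³⁺]^2·[Zn²⁺] / ([Ce⁴⁺]^2); log Q = -0.009.
E = E° − (0.0592/n) log Q = +2.32 − (0.0592/2)(-0.009) = +2.320 V.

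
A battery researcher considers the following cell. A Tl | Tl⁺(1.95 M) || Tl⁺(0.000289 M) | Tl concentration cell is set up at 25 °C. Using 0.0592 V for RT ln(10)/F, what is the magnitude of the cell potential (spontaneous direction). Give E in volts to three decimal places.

For a concentration cell E°cell = 0. The 1.95 M side is the cathode (reduction is favoured where [Tl⁺] is higher).
With n = 1, E = −(0.0592/1) log([Tl⁺]ₐₙ/[Tl⁺]꜀ₐₜ) = −(0.0592/1) log(0.000289/1.95) = −(0.0592/1)(-3.829) = +0.227 V.

+0.227 V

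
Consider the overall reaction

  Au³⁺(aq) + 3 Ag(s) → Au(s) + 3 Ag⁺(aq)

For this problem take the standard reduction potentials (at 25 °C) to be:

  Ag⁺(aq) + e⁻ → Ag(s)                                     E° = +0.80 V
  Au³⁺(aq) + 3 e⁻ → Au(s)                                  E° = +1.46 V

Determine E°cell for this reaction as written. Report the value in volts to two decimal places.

The Au³⁺/Au couple has the higher reduction potential, so it is the cathode; Ag⁺/Ag is oxidised at the anode.
E°cell = E°(cathode) − E°(anode) = (+1.46) − (+0.80) = +0.66 V.

+0.66 V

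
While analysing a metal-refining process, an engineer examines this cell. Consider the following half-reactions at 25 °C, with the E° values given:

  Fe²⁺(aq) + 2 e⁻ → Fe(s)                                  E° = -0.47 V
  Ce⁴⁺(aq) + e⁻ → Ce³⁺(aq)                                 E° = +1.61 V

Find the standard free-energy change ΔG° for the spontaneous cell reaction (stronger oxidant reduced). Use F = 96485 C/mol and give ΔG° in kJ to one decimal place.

Ce⁴⁺/Ce³⁺ (E° = +1.61 V) is the cathode; Fe²⁺/Fe (E° = -0.47 V) is the anode, so E°cell = +2.08 V.
Balancing electrons gives n = 2 (lcm of 1 and 2).
ΔG° = −nFE° = −(2)(96485)(+2.08) = -401,378 J = -401.4 kJ.

-401.4 kJ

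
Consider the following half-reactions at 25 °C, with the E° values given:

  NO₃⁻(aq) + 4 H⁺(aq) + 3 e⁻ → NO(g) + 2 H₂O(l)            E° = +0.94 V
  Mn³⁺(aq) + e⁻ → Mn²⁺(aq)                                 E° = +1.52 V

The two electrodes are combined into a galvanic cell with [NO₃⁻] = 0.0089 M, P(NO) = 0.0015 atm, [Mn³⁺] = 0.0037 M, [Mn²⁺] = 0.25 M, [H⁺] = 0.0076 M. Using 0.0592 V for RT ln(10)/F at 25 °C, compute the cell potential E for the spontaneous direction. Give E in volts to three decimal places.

+0.624 V

Mn³⁺/Mn²⁺ is the cathode (higher E°), NO₃⁻/NO the anode: E°cell = +1.52 − (+0.94) = +0.58 V, n = 3.
Overall: 3 Mn³⁺(aq) + NO(g) + 2 H₂O(l) → 3 Mn²⁺(aq) + NO₃⁻(aq) + 4 H⁺(aq)
Q = [Mn²⁺]^3·[NO₃⁻]·[H⁺]^4 / ([Mn³⁺]^3·P(NO)); log Q = -2.214.
E = E° − (0.0592/n) log Q = +0.58 − (0.0592/3)(-2.214) = +0.624 V.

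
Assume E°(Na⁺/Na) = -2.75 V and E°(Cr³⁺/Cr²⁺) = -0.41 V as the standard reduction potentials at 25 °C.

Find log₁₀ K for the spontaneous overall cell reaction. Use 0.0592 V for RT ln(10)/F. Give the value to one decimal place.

Cathode: Cr³⁺/Cr²⁺; anode: Na⁺/Na. E°cell = +2.34 V, n = 1.
log K = nE°cell / 0.0592 = (1)(+2.34) / 0.0592 = 39.5.

39.5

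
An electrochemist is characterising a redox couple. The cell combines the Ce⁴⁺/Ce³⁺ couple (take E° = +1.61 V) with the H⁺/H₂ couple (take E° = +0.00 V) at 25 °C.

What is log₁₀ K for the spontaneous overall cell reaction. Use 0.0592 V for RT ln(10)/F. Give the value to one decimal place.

54.4

Cathode: Ce⁴⁺/Ce³⁺; anode: H⁺/H₂. E°cell = +1.61 V, n = 2.
log K = nE°cell / 0.0592 = (2)(+1.61) / 0.0592 = 54.4.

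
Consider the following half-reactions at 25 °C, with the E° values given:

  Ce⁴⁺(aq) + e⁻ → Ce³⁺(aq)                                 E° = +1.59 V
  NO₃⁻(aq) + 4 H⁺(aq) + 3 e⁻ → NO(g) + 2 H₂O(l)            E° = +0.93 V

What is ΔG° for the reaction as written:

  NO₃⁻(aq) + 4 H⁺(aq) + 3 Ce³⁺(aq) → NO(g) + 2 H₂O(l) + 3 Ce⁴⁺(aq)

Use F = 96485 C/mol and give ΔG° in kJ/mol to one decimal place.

As written, NO₃⁻/NO is reduced (cathode) and Ce⁴⁺/Ce³⁺ is oxidised (anode), so E°cell = (+0.93) − (+1.59) = -0.66 V.
Balancing electrons gives n = 3.
ΔG° = −nFE° = −(3)(96485)(-0.66) = 191,040 J = +191.0 kJ/mol.

+191.0 kJ/mol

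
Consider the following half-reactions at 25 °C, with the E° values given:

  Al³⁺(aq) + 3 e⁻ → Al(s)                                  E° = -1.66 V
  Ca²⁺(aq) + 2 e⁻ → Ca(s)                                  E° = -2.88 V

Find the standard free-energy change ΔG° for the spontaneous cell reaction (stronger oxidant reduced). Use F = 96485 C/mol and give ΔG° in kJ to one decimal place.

-706.3 kJ

Al³⁺/Al (E° = -1.66 V) is the cathode; Ca²⁺/Ca (E° = -2.88 V) is the anode, so E°cell = +1.22 V.
Balancing electrons gives n = 6 (lcm of 3 and 2).
ΔG° = −nFE° = −(6)(96485)(+1.22) = -706,270 J = -706.3 kJ.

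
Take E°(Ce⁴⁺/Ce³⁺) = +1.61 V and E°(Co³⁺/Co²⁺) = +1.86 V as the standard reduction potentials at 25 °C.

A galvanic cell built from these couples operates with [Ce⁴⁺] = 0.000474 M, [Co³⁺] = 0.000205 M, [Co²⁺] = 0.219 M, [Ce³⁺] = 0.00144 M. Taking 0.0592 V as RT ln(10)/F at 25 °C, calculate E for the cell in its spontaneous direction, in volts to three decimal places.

+0.099 V

Co³⁺/Co²⁺ is the cathode (higher E°), Ce⁴⁺/Ce³⁺ the anode: E°cell = +1.86 − (+1.61) = +0.25 V, n = 1.
Overall: Co³⁺(aq) + Ce³⁺(aq) → Co²⁺(aq) + Ce⁴⁺(aq)
Q = [Co²⁺]·[Ce⁴⁺] / ([Co³⁺]·[Ce³⁺]); log Q = 2.546.
E = E° − (0.0592/n) log Q = +0.25 − (0.0592/1)(2.546) = +0.099 V.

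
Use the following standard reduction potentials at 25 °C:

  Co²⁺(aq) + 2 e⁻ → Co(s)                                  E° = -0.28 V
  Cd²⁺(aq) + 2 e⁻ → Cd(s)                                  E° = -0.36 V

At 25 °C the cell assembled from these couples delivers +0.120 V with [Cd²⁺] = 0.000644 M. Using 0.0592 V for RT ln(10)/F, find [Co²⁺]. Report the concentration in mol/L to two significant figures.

0.014 M

Co²⁺/Co is the cathode, Cd²⁺/Cd the anode: E°cell = +0.08 V, n = 2.
Overall reaction: Co²⁺(aq) + Cd(s) → Co(s) + Cd²⁺(aq); Q = [Cd²⁺]^1/[Co²⁺]^1.
From E = E° − (0.0592/n) log Q: log Q = (E° − E)·n/0.0592 = (+0.08 − (+0.120))·2/0.0592 = -1.3514.
So 1·log[Co²⁺] = 1·log(0.000644) − log Q = -3.1911 − (-1.3514) = -1.8397; [Co²⁺] = 10^(-1.8397) ≈ 0.014 M.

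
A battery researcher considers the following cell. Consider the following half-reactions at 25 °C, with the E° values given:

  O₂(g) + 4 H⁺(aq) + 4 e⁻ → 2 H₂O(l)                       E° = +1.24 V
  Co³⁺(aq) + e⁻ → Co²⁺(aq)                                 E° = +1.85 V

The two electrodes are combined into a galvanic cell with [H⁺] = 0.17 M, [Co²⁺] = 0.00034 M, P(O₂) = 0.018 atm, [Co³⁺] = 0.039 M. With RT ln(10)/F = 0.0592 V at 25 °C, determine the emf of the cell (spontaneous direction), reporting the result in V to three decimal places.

Co³⁺/Co²⁺ is the cathode (higher E°), O₂/H₂O the anode: E°cell = +1.85 − (+1.24) = +0.61 V, n = 4.
Overall: 4 Co³⁺(aq) + 2 H₂O(l) → 4 Co²⁺(aq) + O₂(g) + 4 H⁺(aq)
Q = [Co²⁺]^4·P(O₂)·[H⁺]^4 / ([Co³⁺]^4); log Q = -13.061.
E = E° − (0.0592/n) log Q = +0.61 − (0.0592/4)(-13.061) = +0.803 V.

+0.803 V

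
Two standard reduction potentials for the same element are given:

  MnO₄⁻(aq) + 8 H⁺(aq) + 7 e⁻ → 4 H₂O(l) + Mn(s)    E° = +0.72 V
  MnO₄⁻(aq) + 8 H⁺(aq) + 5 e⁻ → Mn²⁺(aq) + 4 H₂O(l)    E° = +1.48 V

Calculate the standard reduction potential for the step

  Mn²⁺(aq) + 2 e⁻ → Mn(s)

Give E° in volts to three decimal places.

Sequential free energies add, so n₃E°₃ = n₁E°₁ + n₂E°₂.
With n₃ = 7, and the known step contributing 5×(+1.48) V, the unknown satisfies 2·E° = 7×(+0.72) − 5×(+1.48) = -2.360.
E° = -2.360 / 2 = -1.180 V.

-1.180 V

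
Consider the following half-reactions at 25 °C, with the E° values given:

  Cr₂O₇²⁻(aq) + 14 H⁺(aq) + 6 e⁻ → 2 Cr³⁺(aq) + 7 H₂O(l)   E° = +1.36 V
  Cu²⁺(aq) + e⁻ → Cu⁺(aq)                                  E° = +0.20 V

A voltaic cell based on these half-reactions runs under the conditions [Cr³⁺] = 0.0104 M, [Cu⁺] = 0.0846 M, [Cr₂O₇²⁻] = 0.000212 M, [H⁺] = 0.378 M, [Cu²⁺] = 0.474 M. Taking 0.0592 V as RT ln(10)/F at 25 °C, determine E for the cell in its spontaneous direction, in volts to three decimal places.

Cr₂O₇²⁻/Cr³⁺ is the cathode (higher E°), Cu²⁺/Cu⁺ the anode: E°cell = +1.36 − (+0.20) = +1.16 V, n = 6.
Overall: Cr₂O₇²⁻(aq) + 14 H⁺(aq) + 6 Cu⁺(aq) → 2 Cr³⁺(aq) + 7 H₂O(l) + 6 Cu²⁺(aq)
Q = [Cr³⁺]^2·[Cu²⁺]^6 / ([Cr₂O₇²⁻]·[H⁺]^14·[Cu⁺]^6); log Q = 10.113.
E = E° − (0.0592/n) log Q = +1.16 − (0.0592/6)(10.113) = +1.060 V.

+1.060 V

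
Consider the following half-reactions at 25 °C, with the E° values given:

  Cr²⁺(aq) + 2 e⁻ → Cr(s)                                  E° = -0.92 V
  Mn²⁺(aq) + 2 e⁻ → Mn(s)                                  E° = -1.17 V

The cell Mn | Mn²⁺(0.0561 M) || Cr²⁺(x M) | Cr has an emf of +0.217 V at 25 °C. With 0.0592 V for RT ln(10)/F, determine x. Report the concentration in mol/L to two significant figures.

0.0043 M

Cr²⁺/Cr is the cathode, Mn²⁺/Mn the anode: E°cell = +0.25 V, n = 2.
Overall reaction: Cr²⁺(aq) + Mn(s) → Cr(s) + Mn²⁺(aq); Q = [Mn²⁺]^1/[Cr²⁺]^1.
From E = E° − (0.0592/n) log Q: log Q = (E° − E)·n/0.0592 = (+0.25 − (+0.217))·2/0.0592 = 1.1149.
So 1·log[Cr²⁺] = 1·log(0.0561) − log Q = -1.2510 − (1.1149) = -2.3659; [Cr²⁺] = 10^(-2.3659) ≈ 0.0043 M.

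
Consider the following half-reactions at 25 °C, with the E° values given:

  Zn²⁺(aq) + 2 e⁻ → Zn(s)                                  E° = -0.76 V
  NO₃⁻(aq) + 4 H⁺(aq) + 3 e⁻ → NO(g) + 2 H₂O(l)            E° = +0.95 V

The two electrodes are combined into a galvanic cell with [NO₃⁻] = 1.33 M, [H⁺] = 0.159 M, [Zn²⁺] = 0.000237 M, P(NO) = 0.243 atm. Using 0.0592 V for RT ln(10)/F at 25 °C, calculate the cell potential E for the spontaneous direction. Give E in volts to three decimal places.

NO₃⁻/NO is the cathode (higher E°), Zn²⁺/Zn the anode: E°cell = +0.95 − (-0.76) = +1.71 V, n = 6.
Overall: 2 NO₃⁻(aq) + 8 H⁺(aq) + 3 Zn(s) → 2 NO(g) + 4 H₂O(l) + 3 Zn²⁺(aq)
Q = P(NO)^2·[Zn²⁺]^3 / ([NO₃⁻]^2·[H⁺]^8); log Q = -5.963.
E = E° − (0.0592/n) log Q = +1.71 − (0.0592/6)(-5.963) = +1.769 V.

+1.769 V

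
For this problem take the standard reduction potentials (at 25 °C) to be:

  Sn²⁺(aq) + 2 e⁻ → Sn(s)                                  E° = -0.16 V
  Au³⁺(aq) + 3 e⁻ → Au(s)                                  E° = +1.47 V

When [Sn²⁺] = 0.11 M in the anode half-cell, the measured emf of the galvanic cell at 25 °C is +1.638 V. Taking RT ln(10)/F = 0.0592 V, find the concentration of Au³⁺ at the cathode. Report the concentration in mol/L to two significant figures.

0.093 M

Au³⁺/Au is the cathode, Sn²⁺/Sn the anode: E°cell = +1.63 V, n = 6.
Overall reaction: 2 Au³⁺(aq) + 3 Sn(s) → 2 Au(s) + 3 Sn²⁺(aq); Q = [Sn²⁺]^3/[Au³⁺]^2.
From E = E° − (0.0592/n) log Q: log Q = (E° − E)·n/0.0592 = (+1.63 − (+1.638))·6/0.0592 = -0.8108.
So 2·log[Au³⁺] = 3·log(0.11) − log Q = -2.8758 − (-0.8108) = -2.0650; log[Au³⁺] = -2.0650 / 2 = -1.0325; [Au³⁺] = 10^(-1.0325) ≈ 0.093 M.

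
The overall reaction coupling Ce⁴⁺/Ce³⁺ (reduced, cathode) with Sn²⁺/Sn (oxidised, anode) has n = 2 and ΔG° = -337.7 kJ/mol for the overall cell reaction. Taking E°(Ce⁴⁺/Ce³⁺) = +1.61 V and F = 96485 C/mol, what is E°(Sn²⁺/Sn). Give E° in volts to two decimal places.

E°cell = −ΔG°/(nF) = −(-337.7×10³)/((2)(96485)) = +1.750 V.
Since Ce⁴⁺/Ce³⁺ is the cathode and Sn²⁺/Sn the anode, E°cell = E°(Ce⁴⁺/Ce³⁺) − E°(Sn²⁺/Sn).
So E°(Sn²⁺/Sn) = E°(Ce⁴⁺/Ce³⁺) − E°cell = (+1.61) − (+1.750) = -0.14 V.

-0.14 V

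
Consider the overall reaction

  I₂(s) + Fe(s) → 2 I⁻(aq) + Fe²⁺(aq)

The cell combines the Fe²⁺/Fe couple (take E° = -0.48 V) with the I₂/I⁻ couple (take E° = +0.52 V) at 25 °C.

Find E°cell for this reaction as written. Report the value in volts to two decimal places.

The I₂/I⁻ couple has the higher reduction potential, so it is the cathode; Fe²⁺/Fe is oxidised at the anode.
E°cell = E°(cathode) − E°(anode) = (+0.52) − (-0.48) = +1.00 V.

+1.00 V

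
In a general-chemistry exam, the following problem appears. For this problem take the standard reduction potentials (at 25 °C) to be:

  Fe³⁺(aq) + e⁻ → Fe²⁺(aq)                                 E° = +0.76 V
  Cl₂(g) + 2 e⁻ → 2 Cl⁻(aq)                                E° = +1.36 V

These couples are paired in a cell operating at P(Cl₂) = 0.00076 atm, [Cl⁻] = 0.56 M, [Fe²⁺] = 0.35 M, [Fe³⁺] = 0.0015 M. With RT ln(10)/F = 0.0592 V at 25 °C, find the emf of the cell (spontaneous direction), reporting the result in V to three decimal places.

Cl₂/Cl⁻ is the cathode (higher E°), Fe³⁺/Fe²⁺ the anode: E°cell = +1.36 − (+0.76) = +0.60 V, n = 2.
Overall: Cl₂(g) + 2 Fe²⁺(aq) → 2 Cl⁻(aq) + 2 Fe³⁺(aq)
Q = [Cl⁻]^2·[Fe³⁺]^2 / (P(Cl₂)·[Fe²⁺]^2); log Q = -2.120.
E = E° − (0.0592/n) log Q = +0.60 − (0.0592/2)(-2.120) = +0.663 V.

+0.663 V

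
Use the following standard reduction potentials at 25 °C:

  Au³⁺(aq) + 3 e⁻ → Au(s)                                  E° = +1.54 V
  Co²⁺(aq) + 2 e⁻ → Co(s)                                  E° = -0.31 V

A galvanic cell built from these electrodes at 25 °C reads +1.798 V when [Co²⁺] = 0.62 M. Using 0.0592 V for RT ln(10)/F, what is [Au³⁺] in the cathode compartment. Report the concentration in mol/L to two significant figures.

Au³⁺/Au is the cathode, Co²⁺/Co the anode: E°cell = +1.85 V, n = 6.
Overall reaction: 2 Au³⁺(aq) + 3 Co(s) → 2 Au(s) + 3 Co²⁺(aq); Q = [Co²⁺]^3/[Au³⁺]^2.
From E = E° − (0.0592/n) log Q: log Q = (E° − E)·n/0.0592 = (+1.85 − (+1.798))·6/0.0592 = 5.2703.
So 2·log[Au³⁺] = 3·log(0.62) − log Q = -0.6228 − (5.2703) = -5.8931; log[Au³⁺] = -5.8931 / 2 = -2.9465; [Au³⁺] = 10^(-2.9465) ≈ 0.0011 M.

0.0011 M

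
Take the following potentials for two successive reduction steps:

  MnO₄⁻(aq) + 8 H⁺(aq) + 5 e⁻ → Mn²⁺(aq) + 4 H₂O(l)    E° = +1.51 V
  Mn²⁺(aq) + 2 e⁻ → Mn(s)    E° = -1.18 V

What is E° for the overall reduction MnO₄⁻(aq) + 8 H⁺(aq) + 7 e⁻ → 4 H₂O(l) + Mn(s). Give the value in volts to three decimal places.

Standard free energies of sequential steps add: ΔG°₃ = ΔG°₁ + ΔG°₂, so n₃E°₃ = n₁E°₁ + n₂E°₂.
E°₃ = (5×+1.51 + 2×-1.18) / 7 = (+5.190) / 7 = +0.741 V.

+0.741 V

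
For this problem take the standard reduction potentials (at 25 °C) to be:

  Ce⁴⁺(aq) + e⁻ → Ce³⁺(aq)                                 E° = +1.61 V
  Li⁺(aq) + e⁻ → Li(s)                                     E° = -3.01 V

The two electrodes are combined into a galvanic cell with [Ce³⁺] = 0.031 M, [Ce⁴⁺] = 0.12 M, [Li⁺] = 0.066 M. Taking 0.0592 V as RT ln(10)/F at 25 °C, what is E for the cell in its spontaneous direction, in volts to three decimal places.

Ce⁴⁺/Ce³⁺ is the cathode (higher E°), Li⁺/Li the anode: E°cell = +1.61 − (-3.01) = +4.62 V, n = 1.
Overall: Ce⁴⁺(aq) + Li(s) → Ce³⁺(aq) + Li⁺(aq)
Q = [Ce³⁺]·[Li⁺] / ([Ce⁴⁺]); log Q = -1.768.
E = E° − (0.0592/n) log Q = +4.62 − (0.0592/1)(-1.768) = +4.725 V.

+4.725 V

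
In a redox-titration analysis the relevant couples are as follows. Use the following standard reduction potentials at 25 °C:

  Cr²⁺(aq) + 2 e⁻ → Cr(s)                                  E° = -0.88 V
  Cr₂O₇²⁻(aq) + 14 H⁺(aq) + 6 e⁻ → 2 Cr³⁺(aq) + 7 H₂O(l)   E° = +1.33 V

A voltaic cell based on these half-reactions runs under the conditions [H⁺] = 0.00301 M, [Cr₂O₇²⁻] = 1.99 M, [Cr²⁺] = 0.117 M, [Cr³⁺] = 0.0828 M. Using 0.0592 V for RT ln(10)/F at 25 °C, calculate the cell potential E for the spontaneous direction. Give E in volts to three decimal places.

+1.914 V

Cr₂O₇²⁻/Cr³⁺ is the cathode (higher E°), Cr²⁺/Cr the anode: E°cell = +1.33 − (-0.88) = +2.21 V, n = 6.
Overall: Cr₂O₇²⁻(aq) + 14 H⁺(aq) + 3 Cr(s) → 2 Cr³⁺(aq) + 7 H₂O(l) + 3 Cr²⁺(aq)
Q = [Cr³⁺]^2·[Cr²⁺]^3 / ([Cr₂O₇²⁻]·[H⁺]^14); log Q = 30.042.
E = E° − (0.0592/n) log Q = +2.21 − (0.0592/6)(30.042) = +1.914 V.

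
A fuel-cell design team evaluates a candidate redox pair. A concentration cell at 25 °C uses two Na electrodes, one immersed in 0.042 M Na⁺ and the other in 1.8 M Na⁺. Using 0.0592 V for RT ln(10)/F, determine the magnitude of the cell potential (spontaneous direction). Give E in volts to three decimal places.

For a concentration cell E°cell = 0. The 1.8 M side is the cathode (reduction is favoured where [Na⁺] is higher).
With n = 1, E = −(0.0592/1) log([Na⁺]ₐₙ/[Na⁺]꜀ₐₜ) = −(0.0592/1) log(0.042/1.8) = −(0.0592/1)(-1.632) = +0.097 V.

+0.097 V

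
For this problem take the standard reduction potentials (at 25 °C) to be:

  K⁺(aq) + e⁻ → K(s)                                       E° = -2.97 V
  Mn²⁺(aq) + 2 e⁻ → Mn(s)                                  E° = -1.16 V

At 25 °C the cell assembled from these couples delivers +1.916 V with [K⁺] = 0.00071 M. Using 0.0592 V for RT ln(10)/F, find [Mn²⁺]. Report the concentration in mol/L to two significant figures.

0.0019 M

Mn²⁺/Mn is the cathode, K⁺/K the anode: E°cell = +1.81 V, n = 2.
Overall reaction: Mn²⁺(aq) + 2 K(s) → Mn(s) + 2 K⁺(aq); Q = [K⁺]^2/[Mn²⁺]^1.
From E = E° − (0.0592/n) log Q: log Q = (E° − E)·n/0.0592 = (+1.81 − (+1.916))·2/0.0592 = -3.5811.
So 1·log[Mn²⁺] = 2·log(0.00071) − log Q = -6.2975 − (-3.5811) = -2.7164; [Mn²⁺] = 10^(-2.7164) ≈ 0.0019 M.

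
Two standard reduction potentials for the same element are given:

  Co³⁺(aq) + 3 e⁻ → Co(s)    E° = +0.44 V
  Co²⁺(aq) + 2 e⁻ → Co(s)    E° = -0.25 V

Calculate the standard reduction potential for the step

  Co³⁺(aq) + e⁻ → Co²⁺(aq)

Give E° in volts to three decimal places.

Sequential free energies add, so n₃E°₃ = n₁E°₁ + n₂E°₂.
With n₃ = 3, and the known step contributing 2×(-0.25) V, the unknown satisfies 1·E° = 3×(+0.44) − 2×(-0.25) = +1.820.
E° = +1.820 / 1 = +1.820 V.

+1.820 V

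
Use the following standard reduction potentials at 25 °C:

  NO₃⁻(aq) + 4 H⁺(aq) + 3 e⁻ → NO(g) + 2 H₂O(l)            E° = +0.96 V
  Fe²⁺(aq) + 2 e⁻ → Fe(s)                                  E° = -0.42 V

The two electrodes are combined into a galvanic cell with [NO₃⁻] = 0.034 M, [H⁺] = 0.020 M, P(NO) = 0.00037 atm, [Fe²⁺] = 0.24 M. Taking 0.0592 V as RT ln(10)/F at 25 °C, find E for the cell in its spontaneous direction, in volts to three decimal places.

+1.303 V

NO₃⁻/NO is the cathode (higher E°), Fe²⁺/Fe the anode: E°cell = +0.96 − (-0.42) = +1.38 V, n = 6.
Overall: 2 NO₃⁻(aq) + 8 H⁺(aq) + 3 Fe(s) → 2 NO(g) + 4 H₂O(l) + 3 Fe²⁺(aq)
Q = P(NO)^2·[Fe²⁺]^3 / ([NO₃⁻]^2·[H⁺]^8); log Q = 7.806.
E = E° − (0.0592/n) log Q = +1.38 − (0.0592/6)(7.806) = +1.303 V.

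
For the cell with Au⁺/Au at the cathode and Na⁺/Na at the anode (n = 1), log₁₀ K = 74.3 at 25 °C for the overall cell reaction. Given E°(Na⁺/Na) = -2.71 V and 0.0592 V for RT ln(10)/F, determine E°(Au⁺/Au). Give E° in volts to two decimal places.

+1.69 V

E°cell = (0.0592/n)·log K = (0.0592/1)(74.3) = +4.399 V.
Since Au⁺/Au is the cathode and Na⁺/Na the anode, E°cell = E°(Au⁺/Au) − E°(Na⁺/Na).
So E°(Au⁺/Au) = E°cell + E°(Na⁺/Na) = +4.399 + (-2.71) = +1.69 V.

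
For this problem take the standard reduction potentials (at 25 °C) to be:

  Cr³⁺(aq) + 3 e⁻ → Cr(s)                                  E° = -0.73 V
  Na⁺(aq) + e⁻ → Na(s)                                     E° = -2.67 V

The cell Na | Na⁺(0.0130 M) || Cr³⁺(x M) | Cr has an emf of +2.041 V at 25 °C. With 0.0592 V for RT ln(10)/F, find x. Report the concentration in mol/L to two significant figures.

0.29 M

Cr³⁺/Cr is the cathode, Na⁺/Na the anode: E°cell = +1.94 V, n = 3.
Overall reaction: Cr³⁺(aq) + 3 Na(s) → Cr(s) + 3 Na⁺(aq); Q = [Na⁺]^3/[Cr³⁺]^1.
From E = E° − (0.0592/n) log Q: log Q = (E° − E)·n/0.0592 = (+1.94 − (+2.041))·3/0.0592 = -5.1182.
So 1·log[Cr³⁺] = 3·log(0.013) − log Q = -5.6582 − (-5.1182) = -0.5400; [Cr³⁺] = 10^(-0.5400) ≈ 0.29 M.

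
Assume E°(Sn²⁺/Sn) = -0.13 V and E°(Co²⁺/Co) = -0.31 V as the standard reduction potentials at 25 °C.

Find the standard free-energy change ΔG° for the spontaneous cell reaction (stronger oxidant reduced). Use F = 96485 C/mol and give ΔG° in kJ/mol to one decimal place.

Sn²⁺/Sn (E° = -0.13 V) is the cathode; Co²⁺/Co (E° = -0.31 V) is the anode, so E°cell = +0.18 V.
Balancing electrons gives n = 2 (lcm of 2 and 2).
ΔG° = −nFE° = −(2)(96485)(+0.18) = -34,735 J = -34.7 kJ/mol.

-34.7 kJ/mol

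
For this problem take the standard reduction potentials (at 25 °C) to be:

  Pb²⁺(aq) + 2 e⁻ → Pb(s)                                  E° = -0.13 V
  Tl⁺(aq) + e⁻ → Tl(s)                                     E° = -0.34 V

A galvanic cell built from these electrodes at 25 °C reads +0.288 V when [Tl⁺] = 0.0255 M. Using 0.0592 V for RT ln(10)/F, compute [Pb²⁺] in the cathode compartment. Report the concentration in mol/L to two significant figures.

0.28 M

Pb²⁺/Pb is the cathode, Tl⁺/Tl the anode: E°cell = +0.21 V, n = 2.
Overall reaction: Pb²⁺(aq) + 2 Tl(s) → Pb(s) + 2 Tl⁺(aq); Q = [Tl⁺]^2/[Pb²⁺]^1.
From E = E° − (0.0592/n) log Q: log Q = (E° − E)·n/0.0592 = (+0.21 − (+0.288))·2/0.0592 = -2.6351.
So 1·log[Pb²⁺] = 2·log(0.0255) − log Q = -3.1869 − (-2.6351) = -0.5518; [Pb²⁺] = 10^(-0.5518) ≈ 0.28 M.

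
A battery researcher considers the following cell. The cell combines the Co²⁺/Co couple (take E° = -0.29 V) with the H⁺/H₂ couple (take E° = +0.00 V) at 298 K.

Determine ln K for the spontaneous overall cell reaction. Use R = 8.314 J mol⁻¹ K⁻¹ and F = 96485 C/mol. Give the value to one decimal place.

Cathode: H⁺/H₂; anode: Co²⁺/Co. E°cell = (+0.00) − (-0.29) = +0.29 V, with n = 2.
ΔG° = −nFE° = −RT ln K, so ln K = nFE°/(RT) = (2)(96485)(+0.29) / ((8.314)(298)) = 22.587.

22.6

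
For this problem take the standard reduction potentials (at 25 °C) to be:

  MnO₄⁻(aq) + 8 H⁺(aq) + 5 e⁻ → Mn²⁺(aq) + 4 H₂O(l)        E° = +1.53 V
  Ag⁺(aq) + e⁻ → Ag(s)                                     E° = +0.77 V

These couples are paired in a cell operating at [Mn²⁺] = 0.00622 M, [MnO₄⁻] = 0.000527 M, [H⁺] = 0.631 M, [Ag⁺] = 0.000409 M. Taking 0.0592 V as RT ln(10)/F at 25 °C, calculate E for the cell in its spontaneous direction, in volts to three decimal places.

+0.929 V

MnO₄⁻/Mn²⁺ is the cathode (higher E°), Ag⁺/Ag the anode: E°cell = +1.53 − (+0.77) = +0.76 V, n = 5.
Overall: MnO₄⁻(aq) + 8 H⁺(aq) + 5 Ag(s) → Mn²⁺(aq) + 4 H₂O(l) + 5 Ag⁺(aq)
Q = [Mn²⁺]·[Ag⁺]^5 / ([MnO₄⁻]·[H⁺]^8); log Q = -14.270.
E = E° − (0.0592/n) log Q = +0.76 − (0.0592/5)(-14.270) = +0.929 V.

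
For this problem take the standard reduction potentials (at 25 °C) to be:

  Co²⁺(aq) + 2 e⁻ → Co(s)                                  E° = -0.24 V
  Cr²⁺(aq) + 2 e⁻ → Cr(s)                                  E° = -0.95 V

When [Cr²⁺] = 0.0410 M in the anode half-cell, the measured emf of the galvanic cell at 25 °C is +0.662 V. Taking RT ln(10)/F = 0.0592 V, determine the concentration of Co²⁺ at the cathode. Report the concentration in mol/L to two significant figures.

0.00098 M

Co²⁺/Co is the cathode, Cr²⁺/Cr the anode: E°cell = +0.71 V, n = 2.
Overall reaction: Co²⁺(aq) + Cr(s) → Co(s) + Cr²⁺(aq); Q = [Cr²⁺]^1/[Co²⁺]^1.
From E = E° − (0.0592/n) log Q: log Q = (E° − E)·n/0.0592 = (+0.71 − (+0.662))·2/0.0592 = 1.6216.
So 1·log[Co²⁺] = 1·log(0.041) − log Q = -1.3872 − (1.6216) = -3.0088; [Co²⁺] = 10^(-3.0088) ≈ 0.00098 M.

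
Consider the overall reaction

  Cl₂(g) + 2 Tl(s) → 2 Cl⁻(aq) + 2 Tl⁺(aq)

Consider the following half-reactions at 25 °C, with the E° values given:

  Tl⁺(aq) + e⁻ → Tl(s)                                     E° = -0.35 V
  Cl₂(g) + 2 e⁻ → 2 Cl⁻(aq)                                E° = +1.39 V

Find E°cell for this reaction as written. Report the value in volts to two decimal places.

+1.74 V

The Cl₂/Cl⁻ couple has the higher reduction potential, so it is the cathode; Tl⁺/Tl is oxidised at the anode.
E°cell = E°(cathode) − E°(anode) = (+1.39) − (-0.35) = +1.74 V.
Since E°cell > 0, the reaction is spontaneous under standard conditions.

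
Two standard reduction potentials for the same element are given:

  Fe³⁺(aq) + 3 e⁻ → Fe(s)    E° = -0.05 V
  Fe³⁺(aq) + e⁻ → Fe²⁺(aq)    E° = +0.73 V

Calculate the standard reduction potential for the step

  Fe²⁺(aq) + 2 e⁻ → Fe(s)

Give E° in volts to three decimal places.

Sequential free energies add, so n₃E°₃ = n₁E°₁ + n₂E°₂.
With n₃ = 3, and the known step contributing 1×(+0.73) V, the unknown satisfies 2·E° = 3×(-0.05) − 1×(+0.73) = -0.880.
E° = -0.880 / 2 = -0.440 V.

-0.440 V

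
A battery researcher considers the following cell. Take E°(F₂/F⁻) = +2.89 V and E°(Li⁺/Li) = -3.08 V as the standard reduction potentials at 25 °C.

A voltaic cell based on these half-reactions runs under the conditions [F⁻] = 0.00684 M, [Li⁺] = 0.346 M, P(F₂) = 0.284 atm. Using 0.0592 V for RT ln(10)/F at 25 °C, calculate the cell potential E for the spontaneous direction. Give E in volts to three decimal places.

F₂/F⁻ is the cathode (higher E°), Li⁺/Li the anode: E°cell = +2.89 − (-3.08) = +5.97 V, n = 2.
Overall: F₂(g) + 2 Li(s) → 2 F⁻(aq) + 2 Li⁺(aq)
Q = [F⁻]^2·[Li⁺]^2 / (P(F₂)); log Q = -4.705.
E = E° − (0.0592/n) log Q = +5.97 − (0.0592/2)(-4.705) = +6.109 V.

+6.109 V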